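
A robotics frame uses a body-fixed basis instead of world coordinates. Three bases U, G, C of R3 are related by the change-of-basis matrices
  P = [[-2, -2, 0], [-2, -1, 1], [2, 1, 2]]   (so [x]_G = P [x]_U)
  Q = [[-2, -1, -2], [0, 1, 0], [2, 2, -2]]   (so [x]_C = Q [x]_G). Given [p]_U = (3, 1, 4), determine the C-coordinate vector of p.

(-11, -3, -52)

First [p]_G = P [p]_U = (-8, -3, 15).
Then [p]_C = Q [p]_G = (-11, -3, -52).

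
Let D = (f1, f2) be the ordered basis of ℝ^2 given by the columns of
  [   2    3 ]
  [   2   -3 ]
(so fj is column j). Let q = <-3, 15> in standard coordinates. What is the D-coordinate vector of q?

We seek scalars with c_1 f1 + c_2 f2 = q; equivalently solve M c = q where the columns of M are f1, f2.
System: 2c_1 + 3c_2 = -3, 2c_1 - 3c_2 = 15; solving gives c_1 = 3, c_2 = -3.
Check: 3f1 - 3f2 = <-3, 15>.

<3, -3>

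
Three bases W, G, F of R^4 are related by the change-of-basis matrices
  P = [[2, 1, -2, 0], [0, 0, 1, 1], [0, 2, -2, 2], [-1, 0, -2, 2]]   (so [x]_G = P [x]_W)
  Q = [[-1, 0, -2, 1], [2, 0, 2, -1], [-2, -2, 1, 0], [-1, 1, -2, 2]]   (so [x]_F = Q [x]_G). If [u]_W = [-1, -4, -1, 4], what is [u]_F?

[11, -15, 4, 25]

Apply P to get G-coordinates [-4, 3, 2, 11], then Q to get F-coordinates.
The result is [u]_F = [11, -15, 4, 25].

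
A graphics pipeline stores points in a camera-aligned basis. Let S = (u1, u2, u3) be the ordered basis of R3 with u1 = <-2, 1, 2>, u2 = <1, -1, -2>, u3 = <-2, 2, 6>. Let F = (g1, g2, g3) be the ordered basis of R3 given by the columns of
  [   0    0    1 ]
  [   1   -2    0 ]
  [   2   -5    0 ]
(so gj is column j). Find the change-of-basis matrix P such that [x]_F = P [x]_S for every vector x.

Let M have columns uj and N have columns gj. Then for every x, N [x]_F = x = M [x]_S, so P = N^(-1) M.
Since det N = -1, N^(-1) has integer entries; multiplying gives P = [[1, -1, -2], [0, 0, -2], [-2, 1, -2]].

[[1, -1, -2], [0, 0, -2], [-2, 1, -2]]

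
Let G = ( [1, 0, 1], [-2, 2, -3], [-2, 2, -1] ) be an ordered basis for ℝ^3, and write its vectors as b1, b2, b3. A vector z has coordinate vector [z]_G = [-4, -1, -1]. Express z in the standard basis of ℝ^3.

By definition z = -4b1 - b2 - b3.
Summing componentwise gives [0, -4, 0].

[0, -4, 0]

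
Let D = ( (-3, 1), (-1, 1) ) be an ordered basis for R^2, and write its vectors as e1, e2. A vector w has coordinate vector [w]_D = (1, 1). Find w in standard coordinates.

The coordinates say w = e1 + e2; adding the scaled basis vectors gives (-4, 2).

(-4, 2)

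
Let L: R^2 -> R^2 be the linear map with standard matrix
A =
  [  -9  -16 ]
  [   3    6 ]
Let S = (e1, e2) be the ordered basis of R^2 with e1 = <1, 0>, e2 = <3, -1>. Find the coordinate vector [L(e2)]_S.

<-2, -3>

Column 2 of [L]_S is the S-coordinate vector of L(e2).
In standard coordinates L(e2) = A e2 = <-11, 3>.
Converting to S: <-11, 3> = -2e1 - 3e2, so the coordinate vector is <-2, -3>.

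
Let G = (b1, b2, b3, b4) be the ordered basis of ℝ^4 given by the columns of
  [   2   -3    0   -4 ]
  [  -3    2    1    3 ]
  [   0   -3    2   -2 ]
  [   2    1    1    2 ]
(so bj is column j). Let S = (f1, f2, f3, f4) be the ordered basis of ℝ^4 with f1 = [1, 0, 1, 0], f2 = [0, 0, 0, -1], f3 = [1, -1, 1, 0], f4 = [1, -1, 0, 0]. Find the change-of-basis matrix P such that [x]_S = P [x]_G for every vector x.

Take x = bj: its G-coordinates are the j-th standard unit vector, so P e_j — column j of P — equals [bj]_S.
b1 = -f1 - 2f2 + f3 + 2f4, giving column 1 = [-1, -2, 1, 2]; repeating for each j gives P = [[-1, -1, 1, -1], [-2, -1, -1, -2], [1, -2, 1, -1], [2, 0, -2, -2]].

[[-1, -1, 1, -1], [-2, -1, -1, -2], [1, -2, 1, -1], [2, 0, -2, -2]]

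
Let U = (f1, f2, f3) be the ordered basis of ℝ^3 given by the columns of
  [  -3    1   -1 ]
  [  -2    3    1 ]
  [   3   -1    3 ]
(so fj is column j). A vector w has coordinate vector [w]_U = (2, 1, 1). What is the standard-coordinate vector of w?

The coordinates say w = 2f1 + f2 + f3; adding the scaled basis vectors gives (-6, 0, 8).

(-6, 0, 8)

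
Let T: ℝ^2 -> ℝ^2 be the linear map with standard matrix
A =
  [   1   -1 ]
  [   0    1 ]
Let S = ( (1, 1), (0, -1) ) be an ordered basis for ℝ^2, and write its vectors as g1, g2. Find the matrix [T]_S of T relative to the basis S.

Let P have columns g1, g2. Then [T]_S = P^(-1) A P.
Here det P = -1, so P^(-1) is integer; computing A P first and then P^(-1)(A P) gives [[0, 1], [-1, 2]].

[[0, 1], [-1, 2]]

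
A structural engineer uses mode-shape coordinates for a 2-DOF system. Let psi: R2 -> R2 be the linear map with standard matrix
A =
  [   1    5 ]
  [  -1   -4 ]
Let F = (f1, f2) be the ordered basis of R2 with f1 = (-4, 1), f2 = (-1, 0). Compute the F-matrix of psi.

[[0, 1], [-1, -3]]

With P the matrix whose columns are f1, f2, [psi]_F = P^(-1) A P.
Column by column: psi(f1) = A f1 = (1, 0); its F-coordinates (0, -1) give column 1.
Continuing for each basis vector yields [psi]_F = [[0, 1], [-1, -3]].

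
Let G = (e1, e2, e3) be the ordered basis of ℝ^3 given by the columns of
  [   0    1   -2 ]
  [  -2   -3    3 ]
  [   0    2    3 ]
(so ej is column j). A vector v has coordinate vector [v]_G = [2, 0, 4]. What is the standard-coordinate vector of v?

v = M [v]_G, where M has columns e1, ..., e3.
Carrying out the matrix-vector product, v = [-8, 8, 12].

[-8, 8, 12]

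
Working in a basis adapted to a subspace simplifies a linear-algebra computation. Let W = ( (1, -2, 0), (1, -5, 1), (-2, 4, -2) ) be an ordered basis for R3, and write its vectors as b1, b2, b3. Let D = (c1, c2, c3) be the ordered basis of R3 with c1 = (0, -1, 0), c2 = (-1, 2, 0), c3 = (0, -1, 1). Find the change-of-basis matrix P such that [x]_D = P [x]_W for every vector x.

Let M have columns bj and N have columns cj. Then for every x, N [x]_D = x = M [x]_W, so P = N^(-1) M.
Since det N = -1, N^(-1) has integer entries; multiplying gives P = [[0, 2, 2], [-1, -1, 2], [0, 1, -2]].

[[0, 2, 2], [-1, -1, 2], [0, 1, -2]]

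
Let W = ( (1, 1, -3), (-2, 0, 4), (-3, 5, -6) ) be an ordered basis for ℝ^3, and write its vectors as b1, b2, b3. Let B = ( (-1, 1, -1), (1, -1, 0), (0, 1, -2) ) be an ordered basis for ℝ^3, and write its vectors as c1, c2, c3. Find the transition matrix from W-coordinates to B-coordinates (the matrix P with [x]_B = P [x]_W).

Take x = bj: its W-coordinates are the j-th standard unit vector, so P e_j — column j of P — equals [bj]_B.
b1 = -c1 + 0·c2 + 2c3, giving column 1 = (-1, 0, 2); repeating for each j gives P = [[-1, 0, 2], [0, -2, -1], [2, -2, 2]].

[[-1, 0, 2], [0, -2, -1], [2, -2, 2]]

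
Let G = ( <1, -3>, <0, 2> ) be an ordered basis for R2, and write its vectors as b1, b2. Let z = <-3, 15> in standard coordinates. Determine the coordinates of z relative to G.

Write z = c_1 b1 + c_2 b2 and solve for the c_i.
System: c_1 + 0c_2 = -3, -3c_1 + 2c_2 = 15; solving gives c_1 = -3, c_2 = 3.
Check: -3b1 + 3b2 = <-3, 15>.

<-3, 3>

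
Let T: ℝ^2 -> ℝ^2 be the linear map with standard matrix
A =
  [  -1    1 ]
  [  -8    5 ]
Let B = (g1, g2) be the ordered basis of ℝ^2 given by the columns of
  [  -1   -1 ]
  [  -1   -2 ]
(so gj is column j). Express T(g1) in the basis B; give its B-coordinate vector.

<3, -3>

Compute T(g1) = A g1 = <0, 3> in standard coordinates.
Then write this in B-coordinates: solve for y in y_1 g1 + y_2 g2 = <0, 3>.
This gives y = <3, -3>, which is column 1 of [T]_B.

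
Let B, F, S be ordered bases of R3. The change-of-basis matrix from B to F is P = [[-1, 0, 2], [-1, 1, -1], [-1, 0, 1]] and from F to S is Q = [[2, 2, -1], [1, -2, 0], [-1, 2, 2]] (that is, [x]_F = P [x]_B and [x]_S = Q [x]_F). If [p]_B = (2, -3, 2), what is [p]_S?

(-10, 16, -16)

Apply P to get F-coordinates (2, -7, 0), then Q to get S-coordinates.
The result is [p]_S = (-10, 16, -16).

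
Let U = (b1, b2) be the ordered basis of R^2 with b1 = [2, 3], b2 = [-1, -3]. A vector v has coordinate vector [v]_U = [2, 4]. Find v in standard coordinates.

[0, -6]

By definition v = 2b1 + 4b2.
Summing componentwise gives [0, -6].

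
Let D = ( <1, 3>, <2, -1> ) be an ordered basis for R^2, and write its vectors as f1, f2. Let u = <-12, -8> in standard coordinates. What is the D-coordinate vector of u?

Write u = c_1 f1 + c_2 f2 and solve for the c_i.
System: c_1 + 2c_2 = -12, 3c_1 - c_2 = -8; solving gives c_1 = -4, c_2 = -4.
Check: -4f1 - 4f2 = <-12, -8>.

<-4, -4>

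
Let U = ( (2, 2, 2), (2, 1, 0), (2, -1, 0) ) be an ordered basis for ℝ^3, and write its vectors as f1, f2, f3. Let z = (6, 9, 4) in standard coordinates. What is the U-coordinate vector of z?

Write z = c_1 f1 + ... + c_3 f3 and solve for the c_i.
Row-reducing the augmented matrix [M | z] gives c = (2, 3, -2).
Check: 2f1 + 3f2 - 2f3 = (6, 9, 4).

(2, 3, -2)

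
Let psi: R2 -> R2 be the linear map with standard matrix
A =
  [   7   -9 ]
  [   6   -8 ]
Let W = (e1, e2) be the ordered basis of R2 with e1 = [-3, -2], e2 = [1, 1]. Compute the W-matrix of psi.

Let P have columns e1, e2. Then [psi]_W = P^(-1) A P.
Here det P = -1, so P^(-1) is integer; computing A P first and then P^(-1)(A P) gives [[1, 0], [0, -2]].

[[1, 0], [0, -2]]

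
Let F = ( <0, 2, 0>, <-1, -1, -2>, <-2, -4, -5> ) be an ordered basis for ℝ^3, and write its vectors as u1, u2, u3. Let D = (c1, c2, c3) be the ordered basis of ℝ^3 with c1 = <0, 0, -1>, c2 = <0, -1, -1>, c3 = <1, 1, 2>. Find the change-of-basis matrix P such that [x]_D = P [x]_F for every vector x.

Let M have columns uj and N have columns cj. Then for every x, N [x]_D = x = M [x]_F, so P = N^(-1) M.
Since det N = -1, N^(-1) has integer entries; multiplying gives P = [[2, 0, -1], [-2, 0, 2], [0, -1, -2]].

[[2, 0, -1], [-2, 0, 2], [0, -1, -2]]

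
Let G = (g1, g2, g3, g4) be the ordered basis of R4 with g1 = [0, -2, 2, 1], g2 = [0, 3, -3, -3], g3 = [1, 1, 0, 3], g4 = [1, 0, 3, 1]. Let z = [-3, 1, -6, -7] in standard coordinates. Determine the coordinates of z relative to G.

[z]_G is the unique c with M c = z, where M has columns g1, ..., g4.
Row-reducing the augmented matrix [M | z] gives c = (-3, -1, -2, -1).
Check: -3g1 - g2 - 2g3 - g4 = [-3, 1, -6, -7].

[-3, -1, -2, -1]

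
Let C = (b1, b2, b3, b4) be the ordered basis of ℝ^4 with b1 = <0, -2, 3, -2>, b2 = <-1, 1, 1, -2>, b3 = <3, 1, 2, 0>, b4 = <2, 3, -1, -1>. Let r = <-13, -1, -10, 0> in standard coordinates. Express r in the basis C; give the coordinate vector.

Write r = c_1 b1 + ... + c_4 b4 and solve for the c_i.
Solving this 4x4 system gives c = (-1, 1, -4, 0).
Check: -b1 + b2 - 4b3 + 0·b4 = <-13, -1, -10, 0>.

<-1, 1, -4, 0>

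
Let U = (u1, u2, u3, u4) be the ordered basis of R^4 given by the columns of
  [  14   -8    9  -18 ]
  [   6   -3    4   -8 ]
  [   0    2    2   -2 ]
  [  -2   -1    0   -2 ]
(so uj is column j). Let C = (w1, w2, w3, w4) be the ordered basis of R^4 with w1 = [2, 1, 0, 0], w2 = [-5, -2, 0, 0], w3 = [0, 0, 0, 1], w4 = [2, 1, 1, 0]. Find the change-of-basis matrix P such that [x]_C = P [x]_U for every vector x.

Column j of P is [uj]_C, since P maps U-coordinates to C-coordinates.
Expressing u1 in C: u1 = 2w1 - 2w2 - 2w3 + 0·w4, so column 1 of P is [2, -2, -2, 0].
Doing the same for each uj gives P = [[2, -1, 0, -2], [-2, 2, -1, 2], [-2, -1, 0, -2], [0, 2, 2, -2]].

[[2, -1, 0, -2], [-2, 2, -1, 2], [-2, -1, 0, -2], [0, 2, 2, -2]]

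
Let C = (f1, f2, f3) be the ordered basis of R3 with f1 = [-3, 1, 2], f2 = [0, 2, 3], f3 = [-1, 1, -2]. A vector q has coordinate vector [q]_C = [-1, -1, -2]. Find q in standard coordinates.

[5, -5, -1]

The coordinates say q = -f1 - f2 - 2f3; adding the scaled basis vectors gives [5, -5, -1].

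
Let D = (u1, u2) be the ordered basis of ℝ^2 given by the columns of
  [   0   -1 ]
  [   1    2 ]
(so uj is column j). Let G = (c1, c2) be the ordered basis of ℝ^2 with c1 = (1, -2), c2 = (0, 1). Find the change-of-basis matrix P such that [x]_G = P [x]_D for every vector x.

Take x = uj: its D-coordinates are the j-th standard unit vector, so P e_j — column j of P — equals [uj]_G.
u1 = 0·c1 + c2, giving column 1 = (0, 1); repeating for each j gives P = [[0, -1], [1, 0]].

[[0, -1], [1, 0]]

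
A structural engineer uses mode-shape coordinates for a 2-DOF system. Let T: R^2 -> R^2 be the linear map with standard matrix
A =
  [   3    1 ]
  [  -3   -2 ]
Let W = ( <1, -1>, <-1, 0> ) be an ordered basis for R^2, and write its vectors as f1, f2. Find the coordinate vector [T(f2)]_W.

<-3, 0>

Compute T(f2) = A f2 = <-3, 3> in standard coordinates.
Then write this in W-coordinates: solve for y in y_1 f1 + y_2 f2 = <-3, 3>.
This gives y = <-3, 0>, which is column 2 of [T]_W.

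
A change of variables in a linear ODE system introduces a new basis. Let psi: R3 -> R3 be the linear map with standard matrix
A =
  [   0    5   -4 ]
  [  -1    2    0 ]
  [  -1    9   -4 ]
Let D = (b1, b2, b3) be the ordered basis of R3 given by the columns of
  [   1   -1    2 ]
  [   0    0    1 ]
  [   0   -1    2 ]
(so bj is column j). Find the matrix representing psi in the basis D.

[[1, -1, -2], [-1, -3, 1], [-1, 1, 0]]

Let P have columns b1, ..., b3. Then [psi]_D = P^(-1) A P.
Here det P = 1, so P^(-1) is integer; computing A P first and then P^(-1)(A P) gives [[1, -1, -2], [-1, -3, 1], [-1, 1, 0]].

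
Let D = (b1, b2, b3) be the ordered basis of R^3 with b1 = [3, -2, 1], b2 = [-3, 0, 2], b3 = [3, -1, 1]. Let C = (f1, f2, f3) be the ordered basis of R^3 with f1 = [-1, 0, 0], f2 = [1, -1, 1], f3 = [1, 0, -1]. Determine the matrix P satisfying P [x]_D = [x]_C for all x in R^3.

Column j of P is [bj]_C, since P maps D-coordinates to C-coordinates.
Expressing b1 in C: b1 = 0·f1 + 2f2 + f3, so column 1 of P is [0, 2, 1].
Doing the same for each bj gives P = [[0, 1, -2], [2, 0, 1], [1, -2, 0]].

[[0, 1, -2], [2, 0, 1], [1, -2, 0]]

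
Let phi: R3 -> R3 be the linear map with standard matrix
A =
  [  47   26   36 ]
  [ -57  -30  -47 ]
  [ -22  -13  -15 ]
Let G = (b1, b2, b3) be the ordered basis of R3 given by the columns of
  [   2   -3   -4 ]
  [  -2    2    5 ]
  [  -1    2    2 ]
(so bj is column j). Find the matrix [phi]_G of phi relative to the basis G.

Let P have columns b1, ..., b3. Then [phi]_G = P^(-1) A P.
Here det P = -1, so P^(-1) is integer; computing A P first and then P^(-1)(A P) gives [[1, 2, 3], [0, 3, 0], [-1, 3, -2]].

[[1, 2, 3], [0, 3, 0], [-1, 3, -2]]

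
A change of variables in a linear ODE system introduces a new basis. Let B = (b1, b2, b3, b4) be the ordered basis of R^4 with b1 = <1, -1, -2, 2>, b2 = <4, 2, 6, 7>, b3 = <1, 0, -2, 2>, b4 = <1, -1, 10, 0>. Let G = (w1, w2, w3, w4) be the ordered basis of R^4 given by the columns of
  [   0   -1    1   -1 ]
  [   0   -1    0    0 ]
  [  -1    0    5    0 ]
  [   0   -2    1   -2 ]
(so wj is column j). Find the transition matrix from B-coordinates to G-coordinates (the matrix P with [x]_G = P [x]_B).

Let M have columns bj and N have columns wj. Then for every x, N [x]_G = x = M [x]_B, so P = N^(-1) M.
Since det N = 1, N^(-1) has integer entries; multiplying gives P = [[2, -1, 2, 0], [1, -2, 0, 1], [0, 1, 0, 2], [-2, -1, -1, 0]].

[[2, -1, 2, 0], [1, -2, 0, 1], [0, 1, 0, 2], [-2, -1, -1, 0]]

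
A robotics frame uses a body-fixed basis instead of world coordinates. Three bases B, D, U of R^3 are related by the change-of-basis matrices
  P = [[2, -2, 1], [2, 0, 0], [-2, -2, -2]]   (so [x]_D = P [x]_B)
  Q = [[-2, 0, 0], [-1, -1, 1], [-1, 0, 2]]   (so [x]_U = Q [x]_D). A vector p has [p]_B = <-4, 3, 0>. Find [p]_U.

<28, 24, 18>

Composing the changes, [p]_U = Q P [p]_B.
Q P = [[-4, 4, -2], [-6, 0, -3], [-6, -2, -5]]; applying this to <-4, 3, 0> gives <28, 24, 18>.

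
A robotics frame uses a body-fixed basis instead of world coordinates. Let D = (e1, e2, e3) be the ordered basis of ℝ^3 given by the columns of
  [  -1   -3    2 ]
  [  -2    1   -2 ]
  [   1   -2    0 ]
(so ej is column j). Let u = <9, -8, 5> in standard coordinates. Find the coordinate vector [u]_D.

<1, -2, 2>

Write u = c_1 e1 + ... + c_3 e3 and solve for the c_i.
Solving this 3x3 system gives c = (1, -2, 2).
Check: e1 - 2e2 + 2e3 = <9, -8, 5>.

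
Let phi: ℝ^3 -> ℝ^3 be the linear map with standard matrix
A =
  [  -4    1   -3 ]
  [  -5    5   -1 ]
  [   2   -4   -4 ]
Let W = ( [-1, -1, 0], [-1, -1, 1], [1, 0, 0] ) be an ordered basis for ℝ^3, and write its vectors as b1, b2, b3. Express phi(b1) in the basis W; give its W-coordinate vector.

Compute phi(b1) = A b1 = [3, 0, 2] in standard coordinates.
Then write this in W-coordinates: solve for y in y_1 b1 + ... + y_3 b3 = [3, 0, 2].
This gives y = [-2, 2, 3], which is column 1 of [phi]_W.

[-2, 2, 3]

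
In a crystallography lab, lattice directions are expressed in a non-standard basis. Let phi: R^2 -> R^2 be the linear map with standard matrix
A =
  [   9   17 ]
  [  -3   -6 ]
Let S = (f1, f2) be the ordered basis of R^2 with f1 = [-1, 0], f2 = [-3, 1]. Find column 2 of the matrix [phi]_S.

[1, 3]

Column 2 of [phi]_S is the S-coordinate vector of phi(f2).
In standard coordinates phi(f2) = A f2 = [-10, 3].
Converting to S: [-10, 3] = f1 + 3f2, so the coordinate vector is [1, 3].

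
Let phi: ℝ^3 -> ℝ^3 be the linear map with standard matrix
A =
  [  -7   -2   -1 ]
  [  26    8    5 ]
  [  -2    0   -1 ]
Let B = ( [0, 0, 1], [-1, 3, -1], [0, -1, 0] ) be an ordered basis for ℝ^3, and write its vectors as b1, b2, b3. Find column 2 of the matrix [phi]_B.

[1, -2, 1]

Column 2 of [phi]_B is the B-coordinate vector of phi(b2).
In standard coordinates phi(b2) = A b2 = [2, -7, 3].
Converting to B: [2, -7, 3] = b1 - 2b2 + b3, so the coordinate vector is [1, -2, 1].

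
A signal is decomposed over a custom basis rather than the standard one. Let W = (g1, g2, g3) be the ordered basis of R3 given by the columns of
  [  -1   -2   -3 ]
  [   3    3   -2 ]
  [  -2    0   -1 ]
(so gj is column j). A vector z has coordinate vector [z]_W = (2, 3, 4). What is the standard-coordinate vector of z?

The coordinates say z = 2g1 + 3g2 + 4g3; adding the scaled basis vectors gives (-20, 7, -8).

(-20, 7, -8)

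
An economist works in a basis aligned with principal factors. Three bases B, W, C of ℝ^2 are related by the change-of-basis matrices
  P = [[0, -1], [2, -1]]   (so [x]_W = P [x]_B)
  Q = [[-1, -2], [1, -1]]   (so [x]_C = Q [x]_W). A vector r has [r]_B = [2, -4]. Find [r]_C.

Apply P to get W-coordinates [4, 8], then Q to get C-coordinates.
The result is [r]_C = [-20, -4].

[-20, -4]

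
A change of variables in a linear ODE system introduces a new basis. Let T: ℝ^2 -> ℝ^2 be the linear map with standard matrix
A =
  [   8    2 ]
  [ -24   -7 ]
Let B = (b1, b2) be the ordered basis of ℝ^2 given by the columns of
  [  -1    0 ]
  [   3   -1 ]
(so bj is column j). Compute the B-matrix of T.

[[2, 2], [3, -1]]

The j-th column of [T]_B is [T(bj)]_B.
T(b1) = A b1 = [-2, 3] = 2b1 + 3b2, so column 1 is [2, 3].
Repeating for b2 and assembling the columns gives [[2, 2], [3, -1]].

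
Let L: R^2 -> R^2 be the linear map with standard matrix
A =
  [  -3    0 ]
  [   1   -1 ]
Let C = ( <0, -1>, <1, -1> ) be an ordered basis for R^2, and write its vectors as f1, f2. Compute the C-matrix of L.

[[-1, 1], [0, -3]]

Let P have columns f1, f2. Then [L]_C = P^(-1) A P.
Here det P = 1, so P^(-1) is integer; computing A P first and then P^(-1)(A P) gives [[-1, 1], [0, -3]].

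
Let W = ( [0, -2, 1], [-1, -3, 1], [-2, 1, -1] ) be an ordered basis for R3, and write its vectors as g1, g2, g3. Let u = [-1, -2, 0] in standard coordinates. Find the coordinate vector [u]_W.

[-4, 3, -1]

[u]_W is the unique c with M c = u, where M has columns g1, ..., g3.
Solving this 3x3 system gives c = (-4, 3, -1).
Check: -4g1 + 3g2 - g3 = [-1, -2, 0].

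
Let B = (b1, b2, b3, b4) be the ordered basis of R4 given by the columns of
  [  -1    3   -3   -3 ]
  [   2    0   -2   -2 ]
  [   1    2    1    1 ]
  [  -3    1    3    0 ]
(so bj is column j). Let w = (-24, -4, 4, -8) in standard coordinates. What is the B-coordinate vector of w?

[w]_B is the unique c with M c = w, where M has columns b1, ..., b4.
Gaussian elimination on [M | w] yields c = (3, -2, 1, 4).
Check: 3b1 - 2b2 + b3 + 4b4 = (-24, -4, 4, -8).

(3, -2, 1, 4)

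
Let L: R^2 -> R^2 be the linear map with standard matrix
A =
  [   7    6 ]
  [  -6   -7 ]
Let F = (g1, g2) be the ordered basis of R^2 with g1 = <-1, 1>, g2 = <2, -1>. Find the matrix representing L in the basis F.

[[-3, -2], [-2, 3]]

Let P have columns g1, g2. Then [L]_F = P^(-1) A P.
Here det P = -1, so P^(-1) is integer; computing A P first and then P^(-1)(A P) gives [[-3, -2], [-2, 3]].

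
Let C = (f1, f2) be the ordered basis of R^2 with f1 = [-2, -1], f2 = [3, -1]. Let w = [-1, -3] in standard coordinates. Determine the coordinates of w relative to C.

[2, 1]

Write w = c_1 f1 + c_2 f2 and solve for the c_i.
System: -2c_1 + 3c_2 = -1, -c_1 - c_2 = -3; solving gives c_1 = 2, c_2 = 1.
Check: 2f1 + f2 = [-1, -3].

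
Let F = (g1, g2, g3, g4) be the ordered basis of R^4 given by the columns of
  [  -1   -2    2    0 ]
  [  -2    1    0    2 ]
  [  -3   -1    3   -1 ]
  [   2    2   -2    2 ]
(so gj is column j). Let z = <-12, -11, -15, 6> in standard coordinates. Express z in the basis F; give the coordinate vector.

<2, 1, -4, -4>

Write z = c_1 g1 + ... + c_4 g4 and solve for the c_i.
Row-reducing the augmented matrix [M | z] gives c = (2, 1, -4, -4).
Check: 2g1 + g2 - 4g3 - 4g4 = <-12, -11, -15, 6>.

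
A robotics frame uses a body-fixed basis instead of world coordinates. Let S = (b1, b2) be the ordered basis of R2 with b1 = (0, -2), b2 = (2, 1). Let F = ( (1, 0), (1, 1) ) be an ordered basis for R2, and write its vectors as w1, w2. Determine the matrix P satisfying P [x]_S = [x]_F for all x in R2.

[[2, 1], [-2, 1]]

Let M have columns bj and N have columns wj. Then for every x, N [x]_F = x = M [x]_S, so P = N^(-1) M.
Since det N = 1, N^(-1) has integer entries; multiplying gives P = [[2, 1], [-2, 1]].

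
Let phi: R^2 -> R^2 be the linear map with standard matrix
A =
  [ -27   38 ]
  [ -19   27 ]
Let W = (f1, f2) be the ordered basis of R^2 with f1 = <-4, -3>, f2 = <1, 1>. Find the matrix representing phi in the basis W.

[[1, -3], [-2, -1]]

Let P have columns f1, f2. Then [phi]_W = P^(-1) A P.
Here det P = -1, so P^(-1) is integer; computing A P first and then P^(-1)(A P) gives [[1, -3], [-2, -1]].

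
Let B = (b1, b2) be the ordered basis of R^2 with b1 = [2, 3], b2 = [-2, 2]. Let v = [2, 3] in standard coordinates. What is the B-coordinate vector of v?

Write v = c_1 b1 + c_2 b2 and solve for the c_i.
System: 2c_1 - 2c_2 = 2, 3c_1 + 2c_2 = 3; solving gives c_1 = 1, c_2 = 0.
Check: b1 + 0·b2 = [2, 3].

[1, 0]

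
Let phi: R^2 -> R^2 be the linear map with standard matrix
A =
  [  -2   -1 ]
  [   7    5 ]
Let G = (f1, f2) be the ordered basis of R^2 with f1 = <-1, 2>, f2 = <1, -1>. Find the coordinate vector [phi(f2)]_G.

Compute phi(f2) = A f2 = <-1, 2> in standard coordinates.
Then write this in G-coordinates: solve for y in y_1 f1 + y_2 f2 = <-1, 2>.
This gives y = <1, 0>, which is column 2 of [phi]_G.

<1, 0>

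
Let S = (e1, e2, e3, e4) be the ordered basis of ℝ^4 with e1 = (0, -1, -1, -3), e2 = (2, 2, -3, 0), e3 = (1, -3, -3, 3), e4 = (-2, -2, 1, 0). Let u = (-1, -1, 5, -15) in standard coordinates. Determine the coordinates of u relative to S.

(4, -3, -1, -3)

[u]_S is the unique c with M c = u, where M has columns e1, ..., e4.
Solving this 4x4 system gives c = (4, -3, -1, -3).
Check: 4e1 - 3e2 - e3 - 3e4 = (-1, -1, 5, -15).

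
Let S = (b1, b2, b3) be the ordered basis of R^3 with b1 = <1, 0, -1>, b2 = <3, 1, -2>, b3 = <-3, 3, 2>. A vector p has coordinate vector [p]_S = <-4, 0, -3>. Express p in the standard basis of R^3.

<5, -9, -2>

By definition p = -4b1 + 0·b2 - 3b3.
Summing componentwise gives <5, -9, -2>.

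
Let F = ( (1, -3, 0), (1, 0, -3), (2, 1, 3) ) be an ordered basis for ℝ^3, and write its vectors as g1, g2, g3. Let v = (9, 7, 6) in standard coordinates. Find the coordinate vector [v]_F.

Write v = c_1 g1 + ... + c_3 g3 and solve for the c_i.
Row-reducing the augmented matrix [M | v] gives c = (-1, 2, 4).
Check: -g1 + 2g2 + 4g3 = (9, 7, 6).

(-1, 2, 4)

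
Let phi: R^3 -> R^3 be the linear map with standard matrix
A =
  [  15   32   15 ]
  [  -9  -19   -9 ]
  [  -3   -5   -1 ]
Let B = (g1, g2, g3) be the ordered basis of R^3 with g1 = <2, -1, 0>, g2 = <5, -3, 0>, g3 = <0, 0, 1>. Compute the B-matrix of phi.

The j-th column of [phi]_B is [phi(gj)]_B.
phi(g1) = A g1 = <-2, 1, -1> = -g1 + 0·g2 - g3, so column 1 is <-1, 0, -1>.
Repeating for g2, g3 and assembling the columns gives [[-1, -3, 0], [0, -3, 3], [-1, 0, -1]].

[[-1, -3, 0], [0, -3, 3], [-1, 0, -1]]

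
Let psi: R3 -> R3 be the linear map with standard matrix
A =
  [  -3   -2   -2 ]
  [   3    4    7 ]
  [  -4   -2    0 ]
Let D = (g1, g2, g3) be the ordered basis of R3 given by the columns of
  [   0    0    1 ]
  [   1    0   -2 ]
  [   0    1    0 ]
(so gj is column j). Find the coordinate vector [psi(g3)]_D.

Column 3 of [psi]_D is the D-coordinate vector of psi(g3).
In standard coordinates psi(g3) = A g3 = <1, -5, 0>.
Converting to D: <1, -5, 0> = -3g1 + 0·g2 + g3, so the coordinate vector is <-3, 0, 1>.

<-3, 0, 1>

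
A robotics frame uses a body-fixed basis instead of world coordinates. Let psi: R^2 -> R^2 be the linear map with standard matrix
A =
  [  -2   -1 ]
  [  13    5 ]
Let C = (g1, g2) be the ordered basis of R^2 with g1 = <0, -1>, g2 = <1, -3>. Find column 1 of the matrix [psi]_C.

<2, 1>

Column 1 of [psi]_C is the C-coordinate vector of psi(g1).
In standard coordinates psi(g1) = A g1 = <1, -5>.
Converting to C: <1, -5> = 2g1 + g2, so the coordinate vector is <2, 1>.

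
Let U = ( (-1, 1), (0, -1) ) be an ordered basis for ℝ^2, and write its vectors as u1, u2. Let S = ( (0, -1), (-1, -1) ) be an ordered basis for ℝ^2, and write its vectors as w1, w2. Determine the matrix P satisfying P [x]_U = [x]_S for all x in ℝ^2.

Column j of P is [uj]_S, since P maps U-coordinates to S-coordinates.
Expressing u1 in S: u1 = -2w1 + w2, so column 1 of P is (-2, 1).
Doing the same for each uj gives P = [[-2, 1], [1, 0]].

[[-2, 1], [1, 0]]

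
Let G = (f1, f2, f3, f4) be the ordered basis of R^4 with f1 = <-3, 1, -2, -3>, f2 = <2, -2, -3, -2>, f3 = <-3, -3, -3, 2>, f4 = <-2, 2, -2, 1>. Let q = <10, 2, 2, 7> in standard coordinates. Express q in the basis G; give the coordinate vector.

We seek scalars with c_1 f1 + ... + c_4 f4 = q; equivalently solve M c = q where the columns of M are f1, ..., f4.
Solving this 4x4 system gives c = (-3, 1, -1, 2).
Check: -3f1 + f2 - f3 + 2f4 = <10, 2, 2, 7>.

<-3, 1, -1, 2>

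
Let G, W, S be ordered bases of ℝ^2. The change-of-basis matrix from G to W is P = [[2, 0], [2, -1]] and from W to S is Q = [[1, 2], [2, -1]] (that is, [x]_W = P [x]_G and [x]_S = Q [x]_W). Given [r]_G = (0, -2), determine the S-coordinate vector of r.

First [r]_W = P [r]_G = (0, 2).
Then [r]_S = Q [r]_W = (4, -2).

(4, -2)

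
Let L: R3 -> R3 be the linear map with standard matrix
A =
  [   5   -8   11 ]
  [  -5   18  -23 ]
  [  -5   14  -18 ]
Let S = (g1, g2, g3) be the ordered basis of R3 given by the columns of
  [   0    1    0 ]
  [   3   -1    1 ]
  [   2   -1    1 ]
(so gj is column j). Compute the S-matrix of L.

The j-th column of [L]_S is [L(gj)]_S.
L(g1) = A g1 = (-2, 8, 6) = 2g1 - 2g2 + 0·g3, so column 1 is (2, -2, 0).
Repeating for g2, g3 and assembling the columns gives [[2, 1, -1], [-2, 2, 3], [0, -1, 1]].

[[2, 1, -1], [-2, 2, 3], [0, -1, 1]]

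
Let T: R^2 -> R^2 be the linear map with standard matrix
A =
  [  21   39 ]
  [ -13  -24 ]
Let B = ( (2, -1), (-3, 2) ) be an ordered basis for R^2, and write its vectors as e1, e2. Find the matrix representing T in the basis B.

[[0, 3], [-1, -3]]

The j-th column of [T]_B is [T(ej)]_B.
T(e1) = A e1 = (3, -2) = 0·e1 - e2, so column 1 is (0, -1).
Repeating for e2 and assembling the columns gives [[0, 3], [-1, -3]].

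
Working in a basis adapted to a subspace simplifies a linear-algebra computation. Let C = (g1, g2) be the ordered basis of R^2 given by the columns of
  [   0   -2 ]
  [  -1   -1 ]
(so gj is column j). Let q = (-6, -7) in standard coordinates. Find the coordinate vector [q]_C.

(4, 3)

Write q = c_1 g1 + c_2 g2 and solve for the c_i.
System: 0c_1 - 2c_2 = -6, -c_1 - c_2 = -7; solving gives c_1 = 4, c_2 = 3.
Check: 4g1 + 3g2 = (-6, -7).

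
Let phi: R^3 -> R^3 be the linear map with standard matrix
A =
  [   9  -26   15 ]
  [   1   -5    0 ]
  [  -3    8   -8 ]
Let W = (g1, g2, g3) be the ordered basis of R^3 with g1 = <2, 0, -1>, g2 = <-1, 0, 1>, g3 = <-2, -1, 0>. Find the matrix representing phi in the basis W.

[[1, 3, 0], [3, -2, -2], [-2, 1, -3]]

Let P have columns g1, ..., g3. Then [phi]_W = P^(-1) A P.
Here det P = 1, so P^(-1) is integer; computing A P first and then P^(-1)(A P) gives [[1, 3, 0], [3, -2, -2], [-2, 1, -3]].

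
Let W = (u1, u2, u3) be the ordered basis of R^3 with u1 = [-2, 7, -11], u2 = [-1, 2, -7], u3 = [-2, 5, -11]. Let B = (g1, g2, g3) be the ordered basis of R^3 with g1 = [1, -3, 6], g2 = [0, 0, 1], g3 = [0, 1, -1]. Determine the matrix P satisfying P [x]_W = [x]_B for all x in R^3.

[[-2, -1, -2], [2, -2, 0], [1, -1, -1]]

Take x = uj: its W-coordinates are the j-th standard unit vector, so P e_j — column j of P — equals [uj]_B.
u1 = -2g1 + 2g2 + g3, giving column 1 = [-2, 2, 1]; repeating for each j gives P = [[-2, -1, -2], [2, -2, 0], [1, -1, -1]].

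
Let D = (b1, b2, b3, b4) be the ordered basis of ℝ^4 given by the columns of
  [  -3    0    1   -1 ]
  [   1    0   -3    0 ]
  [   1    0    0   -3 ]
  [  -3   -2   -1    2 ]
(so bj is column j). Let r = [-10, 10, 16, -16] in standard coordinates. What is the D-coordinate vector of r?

Write r = c_1 b1 + ... + c_4 b4 and solve for the c_i.
Solving this 4x4 system gives c = (4, -1, -2, -4).
Check: 4b1 - b2 - 2b3 - 4b4 = [-10, 10, 16, -16].

[4, -1, -2, -4]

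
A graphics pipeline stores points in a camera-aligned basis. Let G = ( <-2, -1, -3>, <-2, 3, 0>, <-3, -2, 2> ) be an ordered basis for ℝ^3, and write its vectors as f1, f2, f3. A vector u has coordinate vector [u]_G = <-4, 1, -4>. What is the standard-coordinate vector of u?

<18, 15, 4>

u = M [u]_G, where M has columns f1, ..., f3.
Carrying out the matrix-vector product, u = <18, 15, 4>.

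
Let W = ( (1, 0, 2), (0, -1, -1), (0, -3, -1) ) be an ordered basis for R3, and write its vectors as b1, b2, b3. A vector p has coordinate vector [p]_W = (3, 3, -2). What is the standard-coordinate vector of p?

The coordinates say p = 3b1 + 3b2 - 2b3; adding the scaled basis vectors gives (3, 3, 5).

(3, 3, 5)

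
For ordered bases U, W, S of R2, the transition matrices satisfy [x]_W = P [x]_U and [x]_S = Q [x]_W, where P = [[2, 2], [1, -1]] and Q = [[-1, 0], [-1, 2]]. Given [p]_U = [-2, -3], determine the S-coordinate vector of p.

First [p]_W = P [p]_U = [-10, 1].
Then [p]_S = Q [p]_W = [10, 12].

[10, 12]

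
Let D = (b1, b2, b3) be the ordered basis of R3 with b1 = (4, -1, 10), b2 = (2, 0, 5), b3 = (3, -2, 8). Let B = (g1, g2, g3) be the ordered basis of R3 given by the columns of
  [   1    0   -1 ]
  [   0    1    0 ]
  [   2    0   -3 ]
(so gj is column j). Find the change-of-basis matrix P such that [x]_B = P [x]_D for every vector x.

[[2, 1, 1], [-1, 0, -2], [-2, -1, -2]]

Let M have columns bj and N have columns gj. Then for every x, N [x]_B = x = M [x]_D, so P = N^(-1) M.
Since det N = -1, N^(-1) has integer entries; multiplying gives P = [[2, 1, 1], [-1, 0, -2], [-2, -1, -2]].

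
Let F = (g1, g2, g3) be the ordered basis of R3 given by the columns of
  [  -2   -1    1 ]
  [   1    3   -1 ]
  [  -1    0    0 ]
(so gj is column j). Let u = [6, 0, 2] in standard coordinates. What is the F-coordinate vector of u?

[-2, 2, 4]

Write u = c_1 g1 + ... + c_3 g3 and solve for the c_i.
Solving this 3x3 system gives c = (-2, 2, 4).
Check: -2g1 + 2g2 + 4g3 = [6, 0, 2].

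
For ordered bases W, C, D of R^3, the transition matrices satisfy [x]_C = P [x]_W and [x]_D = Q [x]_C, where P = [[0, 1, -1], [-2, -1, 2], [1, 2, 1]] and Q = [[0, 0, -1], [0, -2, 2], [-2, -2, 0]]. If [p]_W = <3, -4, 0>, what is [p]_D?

<5, -6, 12>

First [p]_C = P [p]_W = <-4, -2, -5>.
Then [p]_D = Q [p]_C = <5, -6, 12>.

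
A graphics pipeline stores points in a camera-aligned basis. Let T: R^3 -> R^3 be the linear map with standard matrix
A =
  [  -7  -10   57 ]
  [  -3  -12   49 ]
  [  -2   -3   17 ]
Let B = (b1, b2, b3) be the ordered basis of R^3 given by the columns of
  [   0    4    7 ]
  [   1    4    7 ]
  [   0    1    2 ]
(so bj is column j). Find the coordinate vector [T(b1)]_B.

[-2, 1, -2]

Compute T(b1) = A b1 = [-10, -12, -3] in standard coordinates.
Then write this in B-coordinates: solve for y in y_1 b1 + ... + y_3 b3 = [-10, -12, -3].
This gives y = [-2, 1, -2], which is column 1 of [T]_B.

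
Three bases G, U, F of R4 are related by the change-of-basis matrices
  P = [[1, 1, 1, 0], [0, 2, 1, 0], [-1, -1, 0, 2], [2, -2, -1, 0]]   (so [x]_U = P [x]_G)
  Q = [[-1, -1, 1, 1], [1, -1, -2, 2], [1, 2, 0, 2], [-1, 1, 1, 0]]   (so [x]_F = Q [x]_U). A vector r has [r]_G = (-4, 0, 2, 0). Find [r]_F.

(-6, -32, -18, 8)

Apply P to get U-coordinates (-2, 2, 4, -10), then Q to get F-coordinates.
The result is [r]_F = (-6, -32, -18, 8).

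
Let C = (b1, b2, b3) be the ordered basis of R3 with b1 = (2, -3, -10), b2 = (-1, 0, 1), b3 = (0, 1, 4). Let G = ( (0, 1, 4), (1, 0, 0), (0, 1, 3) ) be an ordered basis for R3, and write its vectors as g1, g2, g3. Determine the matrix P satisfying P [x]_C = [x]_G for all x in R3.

[[-1, 1, 1], [2, -1, 0], [-2, -1, 0]]

Take x = bj: its C-coordinates are the j-th standard unit vector, so P e_j — column j of P — equals [bj]_G.
b1 = -g1 + 2g2 - 2g3, giving column 1 = (-1, 2, -2); repeating for each j gives P = [[-1, 1, 1], [2, -1, 0], [-2, -1, 0]].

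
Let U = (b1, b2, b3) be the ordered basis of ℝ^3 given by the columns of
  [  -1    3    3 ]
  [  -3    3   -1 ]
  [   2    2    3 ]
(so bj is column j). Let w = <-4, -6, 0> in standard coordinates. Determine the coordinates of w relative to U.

<1, -1, 0>

We seek scalars with c_1 b1 + ... + c_3 b3 = w; equivalently solve M c = w where the columns of M are b1, ..., b3.
Solving this 3x3 system gives c = (1, -1, 0).
Check: b1 - b2 + 0·b3 = <-4, -6, 0>.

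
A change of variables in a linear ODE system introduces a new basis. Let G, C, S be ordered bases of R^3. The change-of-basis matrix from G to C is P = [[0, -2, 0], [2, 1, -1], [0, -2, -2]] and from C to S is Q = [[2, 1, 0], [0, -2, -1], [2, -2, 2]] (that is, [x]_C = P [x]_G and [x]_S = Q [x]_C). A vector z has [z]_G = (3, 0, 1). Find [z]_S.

(5, -8, -14)

First [z]_C = P [z]_G = (0, 5, -2).
Then [z]_S = Q [z]_C = (5, -8, -14).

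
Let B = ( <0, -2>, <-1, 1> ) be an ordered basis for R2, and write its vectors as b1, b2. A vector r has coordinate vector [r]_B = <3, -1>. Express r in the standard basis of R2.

The coordinates say r = 3b1 - b2; adding the scaled basis vectors gives <1, -7>.

<1, -7>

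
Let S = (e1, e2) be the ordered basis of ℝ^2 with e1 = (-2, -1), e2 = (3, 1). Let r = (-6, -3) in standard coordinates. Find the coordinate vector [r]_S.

Write r = c_1 e1 + c_2 e2 and solve for the c_i.
System: -2c_1 + 3c_2 = -6, -c_1 + c_2 = -3; solving gives c_1 = 3, c_2 = 0.
Check: 3e1 + 0·e2 = (-6, -3).

(3, 0)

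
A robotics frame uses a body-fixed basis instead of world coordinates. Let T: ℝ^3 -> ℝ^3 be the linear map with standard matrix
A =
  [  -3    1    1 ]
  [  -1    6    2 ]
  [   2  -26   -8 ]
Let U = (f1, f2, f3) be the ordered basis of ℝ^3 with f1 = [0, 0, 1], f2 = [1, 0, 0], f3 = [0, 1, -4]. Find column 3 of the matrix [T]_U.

[-2, -3, -2]

Compute T(f3) = A f3 = [-3, -2, 6] in standard coordinates.
Then write this in U-coordinates: solve for y in y_1 f1 + ... + y_3 f3 = [-3, -2, 6].
This gives y = [-2, -3, -2], which is column 3 of [T]_U.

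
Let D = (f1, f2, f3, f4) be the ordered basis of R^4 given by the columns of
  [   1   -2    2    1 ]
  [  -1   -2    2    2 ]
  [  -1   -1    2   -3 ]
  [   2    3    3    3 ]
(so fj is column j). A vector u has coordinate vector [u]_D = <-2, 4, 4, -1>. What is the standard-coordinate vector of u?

u = M [u]_D, where M has columns f1, ..., f4.
Carrying out the matrix-vector product, u = <-3, 0, 9, 17>.

<-3, 0, 9, 17>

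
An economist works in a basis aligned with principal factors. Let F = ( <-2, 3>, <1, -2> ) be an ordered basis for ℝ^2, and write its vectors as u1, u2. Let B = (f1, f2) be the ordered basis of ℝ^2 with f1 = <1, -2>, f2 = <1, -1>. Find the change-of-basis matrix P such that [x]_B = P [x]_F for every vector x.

Take x = uj: its F-coordinates are the j-th standard unit vector, so P e_j — column j of P — equals [uj]_B.
u1 = -f1 - f2, giving column 1 = <-1, -1>; repeating for each j gives P = [[-1, 1], [-1, 0]].

[[-1, 1], [-1, 0]]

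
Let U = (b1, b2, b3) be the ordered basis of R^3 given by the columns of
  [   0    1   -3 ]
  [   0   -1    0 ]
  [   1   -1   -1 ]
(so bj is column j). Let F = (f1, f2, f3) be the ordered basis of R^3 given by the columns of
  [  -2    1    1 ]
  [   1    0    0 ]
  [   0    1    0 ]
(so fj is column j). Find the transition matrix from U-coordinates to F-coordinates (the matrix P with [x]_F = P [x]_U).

Let M have columns bj and N have columns fj. Then for every x, N [x]_F = x = M [x]_U, so P = N^(-1) M.
Since det N = 1, N^(-1) has integer entries; multiplying gives P = [[0, -1, 0], [1, -1, -1], [-1, 0, -2]].

[[0, -1, 0], [1, -1, -1], [-1, 0, -2]]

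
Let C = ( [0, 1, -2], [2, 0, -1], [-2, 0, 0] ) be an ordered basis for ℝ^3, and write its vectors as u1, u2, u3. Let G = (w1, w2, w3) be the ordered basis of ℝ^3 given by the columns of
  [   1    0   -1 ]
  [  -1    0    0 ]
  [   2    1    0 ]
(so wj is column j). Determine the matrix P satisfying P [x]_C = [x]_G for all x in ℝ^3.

[[-1, 0, 0], [0, -1, 0], [-1, -2, 2]]

Column j of P is [uj]_G, since P maps C-coordinates to G-coordinates.
Expressing u1 in G: u1 = -w1 + 0·w2 - w3, so column 1 of P is [-1, 0, -1].
Doing the same for each uj gives P = [[-1, 0, 0], [0, -1, 0], [-1, -2, 2]].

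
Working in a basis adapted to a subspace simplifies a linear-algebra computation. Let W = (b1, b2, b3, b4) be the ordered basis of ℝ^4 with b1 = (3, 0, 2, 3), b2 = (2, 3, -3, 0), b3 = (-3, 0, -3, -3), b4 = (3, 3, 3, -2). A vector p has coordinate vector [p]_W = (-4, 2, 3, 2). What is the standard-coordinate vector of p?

The coordinates say p = -4b1 + 2b2 + 3b3 + 2b4; adding the scaled basis vectors gives (-11, 12, -17, -25).

(-11, 12, -17, -25)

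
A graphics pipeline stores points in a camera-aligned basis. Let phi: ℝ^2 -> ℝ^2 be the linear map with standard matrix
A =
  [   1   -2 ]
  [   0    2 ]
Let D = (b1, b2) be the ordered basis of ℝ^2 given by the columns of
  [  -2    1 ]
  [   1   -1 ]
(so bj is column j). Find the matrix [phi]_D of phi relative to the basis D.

[[2, -1], [0, 1]]

Let P have columns b1, b2. Then [phi]_D = P^(-1) A P.
Here det P = 1, so P^(-1) is integer; computing A P first and then P^(-1)(A P) gives [[2, -1], [0, 1]].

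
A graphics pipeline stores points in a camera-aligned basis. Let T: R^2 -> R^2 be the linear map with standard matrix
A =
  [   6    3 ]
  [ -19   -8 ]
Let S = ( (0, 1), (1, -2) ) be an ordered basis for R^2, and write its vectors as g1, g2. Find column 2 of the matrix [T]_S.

Column 2 of [T]_S is the S-coordinate vector of T(g2).
In standard coordinates T(g2) = A g2 = (0, -3).
Converting to S: (0, -3) = -3g1 + 0·g2, so the coordinate vector is (-3, 0).

(-3, 0)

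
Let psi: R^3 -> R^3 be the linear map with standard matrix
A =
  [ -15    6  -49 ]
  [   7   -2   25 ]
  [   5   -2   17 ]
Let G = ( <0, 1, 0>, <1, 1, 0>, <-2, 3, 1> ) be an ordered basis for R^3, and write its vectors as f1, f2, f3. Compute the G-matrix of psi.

[[2, -1, 1], [2, -3, 1], [-2, 3, 1]]

The j-th column of [psi]_G is [psi(fj)]_G.
psi(f1) = A f1 = <6, -2, -2> = 2f1 + 2f2 - 2f3, so column 1 is <2, 2, -2>.
Repeating for f2, f3 and assembling the columns gives [[2, -1, 1], [2, -3, 1], [-2, 3, 1]].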